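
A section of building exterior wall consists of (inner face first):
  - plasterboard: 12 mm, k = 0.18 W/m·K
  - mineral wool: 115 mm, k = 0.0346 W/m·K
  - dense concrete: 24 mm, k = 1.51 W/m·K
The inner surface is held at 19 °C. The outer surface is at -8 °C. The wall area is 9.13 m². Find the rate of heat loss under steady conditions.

Q ≈ 72.4 W

Using the resistance-network approach (series):
R_plasterboard = L/(kA) = 0.012/(0.18×9.13) = 0.007302 K/W
R_mineral wool = L/(kA) = 0.115/(0.0346×9.13) = 0.364 K/W
R_dense concrete = L/(kA) = 0.024/(1.51×9.13) = 0.001741 K/W
R_total = 0.3731 K/W
Q = ΔT / R_total = 27 / 0.3731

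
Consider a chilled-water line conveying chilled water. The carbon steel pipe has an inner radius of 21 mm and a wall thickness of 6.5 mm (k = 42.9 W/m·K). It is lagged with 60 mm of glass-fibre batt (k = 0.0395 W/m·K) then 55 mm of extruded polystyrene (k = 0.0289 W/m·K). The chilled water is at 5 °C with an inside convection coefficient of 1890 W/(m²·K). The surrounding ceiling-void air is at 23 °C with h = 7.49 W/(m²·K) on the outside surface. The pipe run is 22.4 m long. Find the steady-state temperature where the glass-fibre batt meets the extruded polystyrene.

T ≈ 16.2 °C

Radial resistances (cylindrical: R_cond = ln(r_o/r_i)/(2πkL), R_conv = 1/(h·2πrL)):
R_inner film = 1/(h_i·2πr₁L) = 1/(1890×2π×0.021×22.4) = 1.79×10^-4 K/W
R_carbon steel pipe wall = ln(27.5/21)/(2π×42.9×22.4) = 4.466×10^-5 K/W
R_glass-fibre batt = ln(87.5/27.5)/(2π×0.0395×22.4) = 0.2082 K/W
R_extruded polystyrene = ln(142.5/87.5)/(2π×0.0289×22.4) = 0.1199 K/W
R_outer film = 1/(h_o·2πr_oL) = 1/(7.49×2π×0.1425×22.4) = 0.006657 K/W
R_total = 0.335 K/W
Q = ΔT/R_total = 18/0.335
Q = 53.7 W
T_interface = T_inner + Q·ΣR(inner→interface) = 5 + 53.7×0.2084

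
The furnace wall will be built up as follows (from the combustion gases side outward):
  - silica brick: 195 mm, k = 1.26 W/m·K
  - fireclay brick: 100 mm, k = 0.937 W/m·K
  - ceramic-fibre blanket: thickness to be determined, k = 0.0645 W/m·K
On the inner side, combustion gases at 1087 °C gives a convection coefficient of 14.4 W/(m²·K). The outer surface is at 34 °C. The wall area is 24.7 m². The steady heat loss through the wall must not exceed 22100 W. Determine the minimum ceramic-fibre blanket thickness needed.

Model the wall as resistances in series:
R_inner film = 1/(h_i·A) = 1/(14.4×24.7) = 0.002812 K/W
R_silica brick = L/(kA) = 0.195/(1.26×24.7) = 0.006266 K/W
R_fireclay brick = L/(kA) = 0.1/(0.937×24.7) = 0.004321 K/W
Sum of the known resistances R_other = 0.0134 K/W
Required total resistance R_tot = ΔT/Q_allow = 1053/22100 = 0.04765 K/W
R_ceramic-fibre blanket = R_tot − R_other = 0.03425 K/W
L = R·k·A = 0.03425×0.0645×24.7

L ≈ 54.6 mm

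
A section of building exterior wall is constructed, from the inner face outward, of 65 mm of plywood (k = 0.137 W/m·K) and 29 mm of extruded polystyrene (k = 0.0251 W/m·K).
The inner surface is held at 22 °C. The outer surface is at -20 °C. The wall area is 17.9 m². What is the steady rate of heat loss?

Treating each layer as a thermal resistance in series:
R_plywood = L/(kA) = 0.065/(0.137×17.9) = 0.02651 K/W
R_extruded polystyrene = L/(kA) = 0.029/(0.0251×17.9) = 0.06455 K/W
R_total = 0.09105 K/W
Q = ΔT / R_total = 42 / 0.09105

Q ≈ 461 W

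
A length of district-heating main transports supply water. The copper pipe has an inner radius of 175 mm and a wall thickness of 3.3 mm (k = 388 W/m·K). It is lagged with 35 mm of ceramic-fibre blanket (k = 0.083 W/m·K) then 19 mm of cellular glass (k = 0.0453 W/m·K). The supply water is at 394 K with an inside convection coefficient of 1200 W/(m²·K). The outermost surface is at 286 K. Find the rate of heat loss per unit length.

Per-layer cylindrical resistances, series-summed:
R_inner film = 1/(h_i·2πr₁L) = 1/(1200×2π×0.175×1) = 7.579×10^-4 K/W
R_copper pipe wall = ln(178.3/175)/(2π×388×1) = 7.663×10^-6 K/W
R_ceramic-fibre blanket = ln(213.3/178.3)/(2π×0.083×1) = 0.3437 K/W
R_cellular glass = ln(232.3/213.3)/(2π×0.0453×1) = 0.2998 K/W
R_total = 0.6442 K/W
Q = ΔT/R_total = 108/0.6442

q′ ≈ 168 W/m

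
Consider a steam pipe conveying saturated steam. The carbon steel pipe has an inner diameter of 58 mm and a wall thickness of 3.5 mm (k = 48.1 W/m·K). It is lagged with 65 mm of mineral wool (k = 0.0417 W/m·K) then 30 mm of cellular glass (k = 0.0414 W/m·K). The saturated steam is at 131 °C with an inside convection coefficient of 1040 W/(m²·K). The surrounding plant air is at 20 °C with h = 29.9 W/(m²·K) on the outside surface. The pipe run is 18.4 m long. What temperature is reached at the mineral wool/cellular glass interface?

T ≈ 42.6 °C

For a radial system each layer contributes R = ln(r_out/r_in)/(2πkL); films add R = 1/(hA).
R_inner film = 1/(h_i·2πr₁L) = 1/(1040×2π×0.029×18.4) = 2.868×10^-4 K/W
R_carbon steel pipe wall = ln(32.5/29)/(2π×48.1×18.4) = 2.049×10^-5 K/W
R_mineral wool = ln(97.5/32.5)/(2π×0.0417×18.4) = 0.2279 K/W
R_cellular glass = ln(127.5/97.5)/(2π×0.0414×18.4) = 0.05605 K/W
R_outer film = 1/(h_o·2πr_oL) = 1/(29.9×2π×0.1275×18.4) = 0.002269 K/W
R_total = 0.2865 K/W
Q = ΔT/R_total = 111/0.2865
Q = 387 W
T_interface = T_inner − Q·ΣR(inner→interface) = 131 − 387×0.2282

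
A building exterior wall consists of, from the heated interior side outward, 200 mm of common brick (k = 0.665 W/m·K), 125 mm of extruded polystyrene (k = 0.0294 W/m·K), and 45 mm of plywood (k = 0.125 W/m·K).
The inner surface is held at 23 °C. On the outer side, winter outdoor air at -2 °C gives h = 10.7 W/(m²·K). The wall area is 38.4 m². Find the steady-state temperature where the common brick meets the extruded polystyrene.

Model the wall as resistances in series:
R_common brick = L/(kA) = 0.2/(0.665×38.4) = 0.007832 K/W
R_extruded polystyrene = L/(kA) = 0.125/(0.0294×38.4) = 0.1107 K/W
R_plywood = L/(kA) = 0.045/(0.125×38.4) = 0.009375 K/W
R_outer film = 1/(h_o·A) = 1/(10.7×38.4) = 0.002434 K/W
R_total = 0.1304 K/W;  Q = ΔT/R_total = 25/0.1304 = 191.8 W
T_interface = T_inner − Q·ΣR(inner→interface) = 23 − 192×0.007832

T ≈ 21.5 °C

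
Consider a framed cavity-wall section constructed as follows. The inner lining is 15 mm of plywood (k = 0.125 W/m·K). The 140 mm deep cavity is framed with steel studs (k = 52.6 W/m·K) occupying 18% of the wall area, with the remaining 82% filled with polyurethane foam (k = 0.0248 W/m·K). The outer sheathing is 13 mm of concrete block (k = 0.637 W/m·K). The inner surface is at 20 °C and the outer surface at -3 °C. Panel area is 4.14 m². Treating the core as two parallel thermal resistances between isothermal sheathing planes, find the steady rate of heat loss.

Q ≈ 614 W

Sheathing layers in series; stud and cavity paths in parallel between them.
R_inner = 0.015/(0.125×4.14) = 0.02899 K/W
R_stud  = 0.14/(52.6×0.18×4.14) = 0.003572 K/W
R_cav   = 0.14/(0.0248×0.82×4.14) = 1.663 K/W
1/R_core = 1/R_stud + 1/R_cav → R_core = 0.003564 K/W
R_outer = 0.013/(0.637×4.14) = 0.00493 K/W
R_total = 0.03748 K/W
Q = ΔT/R_total = 23/0.03748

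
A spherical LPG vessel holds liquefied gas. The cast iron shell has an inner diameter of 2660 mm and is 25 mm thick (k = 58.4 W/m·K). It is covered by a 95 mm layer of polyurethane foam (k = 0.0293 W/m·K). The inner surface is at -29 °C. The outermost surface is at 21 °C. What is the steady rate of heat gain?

Q ≈ 381 W

Spherical conduction: R = (1/r_in − 1/r_out)/(4πk) per layer; series-sum.
R_cast iron shell = (1/1.33 − 1/1.355)/(4π×58.4) = 1.89×10^-5 K/W
R_polyurethane foam = (1/1.355 − 1/1.45)/(4π×0.0293) = 0.1313 K/W
R_total = 0.1313 K/W
Q = ΔT/R_total = 50/0.1313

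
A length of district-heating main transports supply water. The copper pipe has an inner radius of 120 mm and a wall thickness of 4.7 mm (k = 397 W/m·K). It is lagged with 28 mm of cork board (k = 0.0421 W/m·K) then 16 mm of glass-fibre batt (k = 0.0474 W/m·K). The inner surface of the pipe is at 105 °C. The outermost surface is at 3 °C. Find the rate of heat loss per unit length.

q′ ≈ 92.7 W/m

Cylindrical conduction, so R = ln(r₂/r₁)/(2πkL) per layer, in series:
R_copper pipe wall = ln(124.7/120)/(2π×397×1) = 1.54×10^-5 K/W
R_cork board = ln(152.7/124.7)/(2π×0.0421×1) = 0.7658 K/W
R_glass-fibre batt = ln(168.7/152.7)/(2π×0.0474×1) = 0.3346 K/W
R_total = 1.1 K/W
Q = ΔT/R_total = 102/1.1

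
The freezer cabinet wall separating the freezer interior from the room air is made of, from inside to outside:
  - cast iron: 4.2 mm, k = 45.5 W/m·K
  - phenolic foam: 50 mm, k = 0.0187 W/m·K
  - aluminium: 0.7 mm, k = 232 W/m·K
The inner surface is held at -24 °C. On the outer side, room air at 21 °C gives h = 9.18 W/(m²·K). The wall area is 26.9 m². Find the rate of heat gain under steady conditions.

Treating each layer as a thermal resistance in series:
R_cast iron = L/(kA) = 0.0042/(45.5×26.9) = 3.432×10^-6 K/W
R_phenolic foam = L/(kA) = 0.05/(0.0187×26.9) = 0.0994 K/W
R_aluminium = L/(kA) = 0.0007/(232×26.9) = 1.122×10^-7 K/W
R_outer film = 1/(h_o·A) = 1/(9.18×26.9) = 0.00405 K/W
R_total = 0.1035 K/W
Q = ΔT / R_total = 45 / 0.1035

Q ≈ 435 W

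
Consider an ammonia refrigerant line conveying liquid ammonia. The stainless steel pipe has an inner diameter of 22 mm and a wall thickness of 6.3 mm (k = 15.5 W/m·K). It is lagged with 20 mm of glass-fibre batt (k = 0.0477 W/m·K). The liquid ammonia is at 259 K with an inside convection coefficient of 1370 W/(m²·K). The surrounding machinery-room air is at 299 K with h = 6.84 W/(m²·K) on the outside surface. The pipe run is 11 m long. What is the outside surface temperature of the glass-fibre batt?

T ≈ 291 K

Cylindrical conduction, so R = ln(r₂/r₁)/(2πkL) per layer, in series:
R_inner film = 1/(h_i·2πr₁L) = 1/(1370×2π×0.011×11) = 9.601×10^-4 K/W
R_stainless steel pipe wall = ln(17.3/11)/(2π×15.5×11) = 4.227×10^-4 K/W
R_glass-fibre batt = ln(37.3/17.3)/(2π×0.0477×11) = 0.233 K/W
R_outer film = 1/(h_o·2πr_oL) = 1/(6.84×2π×0.0373×11) = 0.05671 K/W
R_total = 0.2911 K/W
Q = ΔT/R_total = 40/0.2911
Q = 137 W
T_interface = T_inner + Q·ΣR(inner→interface) = 259 + 137×0.2344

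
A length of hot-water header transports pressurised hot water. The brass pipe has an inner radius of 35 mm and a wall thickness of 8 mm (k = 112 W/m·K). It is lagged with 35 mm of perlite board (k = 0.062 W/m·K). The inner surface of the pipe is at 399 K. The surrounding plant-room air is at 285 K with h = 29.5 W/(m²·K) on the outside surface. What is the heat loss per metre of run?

Radial resistances (cylindrical: R_cond = ln(r_o/r_i)/(2πkL), R_conv = 1/(h·2πrL)):
R_brass pipe wall = ln(43/35)/(2π×112×1) = 2.925×10^-4 K/W
R_perlite board = ln(78/43)/(2π×0.062×1) = 1.529 K/W
R_outer film = 1/(h_o·2πr_oL) = 1/(29.5×2π×0.078×1) = 0.06917 K/W
R_total = 1.598 K/W
Q = ΔT/R_total = 114/1.598

q′ ≈ 71.3 W/m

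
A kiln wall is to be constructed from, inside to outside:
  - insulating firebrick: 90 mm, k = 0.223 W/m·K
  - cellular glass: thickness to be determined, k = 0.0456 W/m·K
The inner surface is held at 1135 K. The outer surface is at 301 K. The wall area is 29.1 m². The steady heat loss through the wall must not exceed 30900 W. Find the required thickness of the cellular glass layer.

Series thermal resistances:
R_insulating firebrick = L/(kA) = 0.09/(0.223×29.1) = 0.01387 K/W
Sum of the known resistances R_other = 0.01387 K/W
Required total resistance R_tot = ΔT/Q_allow = 834/30900 = 0.02699 K/W
R_cellular glass = R_tot − R_other = 0.01312 K/W
L = R·k·A = 0.01312×0.0456×29.1

L ≈ 17.4 mm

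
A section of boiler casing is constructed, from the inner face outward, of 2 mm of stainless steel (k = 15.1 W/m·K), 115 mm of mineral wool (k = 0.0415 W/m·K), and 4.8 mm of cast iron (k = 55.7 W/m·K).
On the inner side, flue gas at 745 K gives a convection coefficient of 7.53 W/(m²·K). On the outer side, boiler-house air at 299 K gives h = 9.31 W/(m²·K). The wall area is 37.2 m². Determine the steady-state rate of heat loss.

Series thermal resistances:
R_inner film = 1/(h_i·A) = 1/(7.53×37.2) = 0.00357 K/W
R_stainless steel = L/(kA) = 0.002/(15.1×37.2) = 3.56×10^-6 K/W
R_mineral wool = L/(kA) = 0.115/(0.0415×37.2) = 0.07449 K/W
R_cast iron = L/(kA) = 0.0048/(55.7×37.2) = 2.317×10^-6 K/W
R_outer film = 1/(h_o·A) = 1/(9.31×37.2) = 0.002887 K/W
R_total = 0.08095 K/W
Q = ΔT / R_total = 446 / 0.08095

Q ≈ 5510 W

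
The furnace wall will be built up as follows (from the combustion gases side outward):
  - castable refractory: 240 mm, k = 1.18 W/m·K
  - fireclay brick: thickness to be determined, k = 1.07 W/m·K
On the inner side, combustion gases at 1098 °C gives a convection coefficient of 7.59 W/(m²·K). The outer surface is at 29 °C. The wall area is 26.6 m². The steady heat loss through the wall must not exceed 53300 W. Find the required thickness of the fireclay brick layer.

L ≈ 212 mm

Series thermal resistances:
R_inner film = 1/(h_i·A) = 1/(7.59×26.6) = 0.004953 K/W
R_castable refractory = L/(kA) = 0.24/(1.18×26.6) = 0.007646 K/W
Sum of the known resistances R_other = 0.0126 K/W
Required total resistance R_tot = ΔT/Q_allow = 1069/53300 = 0.02006 K/W
R_fireclay brick = R_tot − R_other = 0.007457 K/W
L = R·k·A = 0.007457×1.07×26.6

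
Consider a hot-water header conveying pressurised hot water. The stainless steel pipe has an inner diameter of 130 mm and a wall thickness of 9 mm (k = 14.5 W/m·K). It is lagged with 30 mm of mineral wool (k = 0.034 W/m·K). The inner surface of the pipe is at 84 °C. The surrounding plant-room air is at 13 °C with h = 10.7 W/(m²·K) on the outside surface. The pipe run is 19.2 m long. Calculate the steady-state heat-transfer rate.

Q ≈ 785 W

For a radial system each layer contributes R = ln(r_out/r_in)/(2πkL); films add R = 1/(hA).
R_stainless steel pipe wall = ln(74/65)/(2π×14.5×19.2) = 7.413×10^-5 K/W
R_mineral wool = ln(104/74)/(2π×0.034×19.2) = 0.08297 K/W
R_outer film = 1/(h_o·2πr_oL) = 1/(10.7×2π×0.104×19.2) = 0.007449 K/W
R_total = 0.0905 K/W
Q = ΔT/R_total = 71/0.0905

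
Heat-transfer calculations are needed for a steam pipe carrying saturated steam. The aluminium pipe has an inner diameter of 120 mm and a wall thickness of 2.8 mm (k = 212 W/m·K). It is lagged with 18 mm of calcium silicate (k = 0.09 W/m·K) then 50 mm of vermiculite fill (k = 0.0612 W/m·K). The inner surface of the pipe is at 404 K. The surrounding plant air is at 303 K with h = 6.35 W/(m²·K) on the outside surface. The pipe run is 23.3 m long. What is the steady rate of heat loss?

Radial resistances (cylindrical: R_cond = ln(r_o/r_i)/(2πkL), R_conv = 1/(h·2πrL)):
R_aluminium pipe wall = ln(62.8/60)/(2π×212×23.3) = 1.47×10^-6 K/W
R_calcium silicate = ln(80.8/62.8)/(2π×0.09×23.3) = 0.01913 K/W
R_vermiculite fill = ln(130.8/80.8)/(2π×0.0612×23.3) = 0.05376 K/W
R_outer film = 1/(h_o·2πr_oL) = 1/(6.35×2π×0.1308×23.3) = 0.008224 K/W
R_total = 0.08112 K/W
Q = ΔT/R_total = 101/0.08112

Q ≈ 1250 W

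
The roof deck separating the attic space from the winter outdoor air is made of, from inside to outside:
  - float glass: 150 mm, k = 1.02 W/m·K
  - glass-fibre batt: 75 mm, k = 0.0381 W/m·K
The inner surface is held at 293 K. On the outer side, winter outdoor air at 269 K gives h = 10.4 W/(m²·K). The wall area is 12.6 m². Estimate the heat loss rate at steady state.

Q ≈ 137 W

Series thermal resistances:
R_float glass = L/(kA) = 0.15/(1.02×12.6) = 0.01167 K/W
R_glass-fibre batt = L/(kA) = 0.075/(0.0381×12.6) = 0.1562 K/W
R_outer film = 1/(h_o·A) = 1/(10.4×12.6) = 0.007631 K/W
R_total = 0.1755 K/W
Q = ΔT / R_total = 24 / 0.1755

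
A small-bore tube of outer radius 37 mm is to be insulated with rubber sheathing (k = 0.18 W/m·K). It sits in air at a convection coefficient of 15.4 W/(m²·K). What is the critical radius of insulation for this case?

For a cylinder r_cr = k/h = 0.18/15.4
r_cr = 11.7 mm; since the bare radius (37 mm) is above r_cr, any added insulation will reduce heat loss.

r_cr ≈ 11.7 mm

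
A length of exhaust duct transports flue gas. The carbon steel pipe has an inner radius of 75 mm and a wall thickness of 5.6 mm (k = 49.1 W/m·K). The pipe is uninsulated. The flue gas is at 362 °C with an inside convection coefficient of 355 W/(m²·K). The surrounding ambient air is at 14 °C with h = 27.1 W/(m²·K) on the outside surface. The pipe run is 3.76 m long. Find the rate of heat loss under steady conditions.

Radial resistances (cylindrical: R_cond = ln(r_o/r_i)/(2πkL), R_conv = 1/(h·2πrL)):
R_inner film = 1/(h_i·2πr₁L) = 1/(355×2π×0.075×3.76) = 0.00159 K/W
R_carbon steel pipe wall = ln(80.6/75)/(2π×49.1×3.76) = 6.208×10^-5 K/W
R_outer film = 1/(h_o·2πr_oL) = 1/(27.1×2π×0.0806×3.76) = 0.01938 K/W
R_total = 0.02103 K/W
Q = ΔT/R_total = 348/0.02103

Q ≈ 16500 W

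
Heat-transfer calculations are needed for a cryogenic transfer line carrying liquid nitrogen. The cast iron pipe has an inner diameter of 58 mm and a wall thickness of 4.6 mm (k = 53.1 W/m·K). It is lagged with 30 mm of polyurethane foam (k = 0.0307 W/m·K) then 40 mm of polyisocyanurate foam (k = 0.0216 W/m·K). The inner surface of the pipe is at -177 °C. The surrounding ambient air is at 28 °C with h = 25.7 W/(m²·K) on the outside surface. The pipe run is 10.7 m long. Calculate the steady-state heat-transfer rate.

Per-layer cylindrical resistances, series-summed:
R_cast iron pipe wall = ln(33.6/29)/(2π×53.1×10.7) = 4.124×10^-5 K/W
R_polyurethane foam = ln(63.6/33.6)/(2π×0.0307×10.7) = 0.3092 K/W
R_polyisocyanurate foam = ln(103.6/63.6)/(2π×0.0216×10.7) = 0.336 K/W
R_outer film = 1/(h_o·2πr_oL) = 1/(25.7×2π×0.1036×10.7) = 0.005587 K/W
R_total = 0.6508 K/W
Q = ΔT/R_total = 205/0.6508

Q ≈ 315 W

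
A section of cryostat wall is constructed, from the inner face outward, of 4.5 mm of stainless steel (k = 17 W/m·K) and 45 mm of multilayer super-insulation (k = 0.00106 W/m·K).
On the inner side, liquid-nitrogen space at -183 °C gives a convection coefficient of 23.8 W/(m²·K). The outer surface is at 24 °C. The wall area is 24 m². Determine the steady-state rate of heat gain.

Q ≈ 117 W

Series thermal resistances:
R_inner film = 1/(h_i·A) = 1/(23.8×24) = 0.001751 K/W
R_stainless steel = L/(kA) = 0.0045/(17×24) = 1.103×10^-5 K/W
R_multilayer super-insulation = L/(kA) = 0.045/(0.00106×24) = 1.769 K/W
R_total = 1.771 K/W
Q = ΔT / R_total = 207 / 1.771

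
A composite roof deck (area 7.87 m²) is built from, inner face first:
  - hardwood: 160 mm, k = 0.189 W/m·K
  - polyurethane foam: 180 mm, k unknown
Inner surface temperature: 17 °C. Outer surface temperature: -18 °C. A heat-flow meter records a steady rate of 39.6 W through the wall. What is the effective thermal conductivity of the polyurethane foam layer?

Model the wall as resistances in series:
R_hardwood = L/(kA) = 0.16/(0.189×7.87) = 0.1076 K/W
Sum of known resistances R_other = 0.1076 K/W
Total R = ΔT/Q = 35/39.6 = 0.8838 K/W
R_polyurethane foam = R_total − R_other = 0.7763 K/W
k = L/(R·A) = 0.18/(0.7763×7.87)

k ≈ 0.0295 W/(m·K)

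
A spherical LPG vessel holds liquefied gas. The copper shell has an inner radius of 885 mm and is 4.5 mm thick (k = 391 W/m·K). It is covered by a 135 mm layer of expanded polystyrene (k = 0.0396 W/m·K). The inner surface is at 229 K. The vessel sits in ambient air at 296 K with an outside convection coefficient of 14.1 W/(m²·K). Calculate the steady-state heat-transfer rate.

Q ≈ 221 W

Radial (spherical) resistances in series:
R_copper shell = (1/0.885 − 1/0.8895)/(4π×391) = 1.163×10^-6 K/W
R_expanded polystyrene = (1/0.8895 − 1/1.0245)/(4π×0.0396) = 0.2977 K/W
R_outer film = 1/(h·4πr_o²) = 1/(14.1×4π×1.0245²) = 0.005377 K/W
R_total = 0.3031 K/W
Q = ΔT/R_total = 67/0.3031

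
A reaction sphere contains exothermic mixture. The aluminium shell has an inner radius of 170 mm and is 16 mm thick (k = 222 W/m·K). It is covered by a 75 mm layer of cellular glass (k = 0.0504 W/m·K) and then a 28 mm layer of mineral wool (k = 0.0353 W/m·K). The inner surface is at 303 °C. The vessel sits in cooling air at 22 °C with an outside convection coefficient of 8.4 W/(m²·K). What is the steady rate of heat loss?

Q ≈ 82.9 W

Spherical conduction: R = (1/r_in − 1/r_out)/(4πk) per layer; series-sum.
R_aluminium shell = (1/0.17 − 1/0.186)/(4π×222) = 1.814×10^-4 K/W
R_cellular glass = (1/0.186 − 1/0.261)/(4π×0.0504) = 2.439 K/W
R_mineral wool = (1/0.261 − 1/0.289)/(4π×0.0353) = 0.8368 K/W
R_outer film = 1/(h·4πr_o²) = 1/(8.4×4π×0.289²) = 0.1134 K/W
R_total = 3.39 K/W
Q = ΔT/R_total = 281/3.39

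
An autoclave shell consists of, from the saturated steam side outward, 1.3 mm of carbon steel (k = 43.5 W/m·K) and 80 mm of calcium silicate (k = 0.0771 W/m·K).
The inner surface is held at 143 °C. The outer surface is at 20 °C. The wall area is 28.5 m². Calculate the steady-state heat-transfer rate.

Series thermal resistances:
R_carbon steel = L/(kA) = 0.0013/(43.5×28.5) = 1.049×10^-6 K/W
R_calcium silicate = L/(kA) = 0.08/(0.0771×28.5) = 0.03641 K/W
R_total = 0.03641 K/W
Q = ΔT / R_total = 123 / 0.03641

Q ≈ 3380 W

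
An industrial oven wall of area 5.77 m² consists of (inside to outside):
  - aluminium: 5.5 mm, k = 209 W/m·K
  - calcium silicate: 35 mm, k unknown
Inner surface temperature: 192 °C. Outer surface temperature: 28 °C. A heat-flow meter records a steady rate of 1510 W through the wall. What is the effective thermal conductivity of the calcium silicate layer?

k ≈ 0.0559 W/(m·K)

Treating each layer as a thermal resistance in series:
R_aluminium = L/(kA) = 0.0055/(209×5.77) = 4.561×10^-6 K/W
Sum of known resistances R_other = 4.561×10^-6 K/W
Total R = ΔT/Q = 164/1510 = 0.1086 K/W
R_calcium silicate = R_total − R_other = 0.1086 K/W
k = L/(R·A) = 0.035/(0.1086×5.77)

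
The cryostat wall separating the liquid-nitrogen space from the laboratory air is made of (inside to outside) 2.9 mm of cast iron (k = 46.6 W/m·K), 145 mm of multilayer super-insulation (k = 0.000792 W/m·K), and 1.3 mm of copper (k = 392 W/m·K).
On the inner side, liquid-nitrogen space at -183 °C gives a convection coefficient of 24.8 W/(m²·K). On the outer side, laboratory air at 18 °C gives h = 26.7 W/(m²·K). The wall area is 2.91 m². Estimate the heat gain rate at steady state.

Q ≈ 3.19 W

Treating each layer as a thermal resistance in series:
R_inner film = 1/(h_i·A) = 1/(24.8×2.91) = 0.01386 K/W
R_cast iron = L/(kA) = 0.0029/(46.6×2.91) = 2.139×10^-5 K/W
R_multilayer super-insulation = L/(kA) = 0.145/(0.000792×2.91) = 62.91 K/W
R_copper = L/(kA) = 0.0013/(392×2.91) = 1.14×10^-6 K/W
R_outer film = 1/(h_o·A) = 1/(26.7×2.91) = 0.01287 K/W
R_total = 62.94 K/W
Q = ΔT / R_total = 201 / 62.94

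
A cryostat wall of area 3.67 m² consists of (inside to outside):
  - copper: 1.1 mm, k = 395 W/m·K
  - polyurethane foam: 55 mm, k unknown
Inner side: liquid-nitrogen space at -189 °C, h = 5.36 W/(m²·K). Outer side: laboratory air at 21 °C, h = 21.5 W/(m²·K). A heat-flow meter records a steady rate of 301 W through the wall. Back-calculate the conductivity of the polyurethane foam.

k ≈ 0.0236 W/(m·K)

Thermal resistances in series:
R_inner film = 1/(h_i·A) = 1/(5.36×3.67) = 0.05084 K/W
R_copper = L/(kA) = 0.0011/(395×3.67) = 7.588×10^-7 K/W
R_outer film = 1/(h_o·A) = 1/(21.5×3.67) = 0.01267 K/W
Sum of known resistances R_other = 0.06351 K/W
Total R = ΔT/Q = 210/301 = 0.6977 K/W
R_polyurethane foam = R_total − R_other = 0.6342 K/W
k = L/(R·A) = 0.055/(0.6342×3.67)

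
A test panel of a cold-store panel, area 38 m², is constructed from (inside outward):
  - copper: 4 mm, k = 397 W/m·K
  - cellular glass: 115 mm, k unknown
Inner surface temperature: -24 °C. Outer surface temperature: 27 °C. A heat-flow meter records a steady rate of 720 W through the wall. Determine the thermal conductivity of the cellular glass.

Using the resistance-network approach (series):
R_copper = L/(kA) = 0.004/(397×38) = 2.651×10^-7 K/W
Sum of known resistances R_other = 2.651×10^-7 K/W
Total R = ΔT/Q = 51/720 = 0.07083 K/W
R_cellular glass = R_total − R_other = 0.07083 K/W
k = L/(R·A) = 0.115/(0.07083×38)

k ≈ 0.0427 W/(m·K)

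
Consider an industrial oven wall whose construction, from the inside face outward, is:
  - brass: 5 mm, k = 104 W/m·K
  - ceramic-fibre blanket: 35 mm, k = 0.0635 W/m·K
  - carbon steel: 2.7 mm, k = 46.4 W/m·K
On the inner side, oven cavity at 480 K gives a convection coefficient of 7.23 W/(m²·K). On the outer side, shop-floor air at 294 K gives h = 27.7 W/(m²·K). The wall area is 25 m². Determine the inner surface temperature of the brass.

T ≈ 445 K

Series thermal resistances:
R_inner film = 1/(h_i·A) = 1/(7.23×25) = 0.005533 K/W
R_brass = L/(kA) = 0.005/(104×25) = 1.923×10^-6 K/W
R_ceramic-fibre blanket = L/(kA) = 0.035/(0.0635×25) = 0.02205 K/W
R_carbon steel = L/(kA) = 0.0027/(46.4×25) = 2.328×10^-6 K/W
R_outer film = 1/(h_o·A) = 1/(27.7×25) = 0.001444 K/W
R_total = 0.02903 K/W;  Q = ΔT/R_total = 186/0.02903 = 6408 W
T_interface = T_inner − Q·ΣR(inner→interface) = 480 − 6410×0.005533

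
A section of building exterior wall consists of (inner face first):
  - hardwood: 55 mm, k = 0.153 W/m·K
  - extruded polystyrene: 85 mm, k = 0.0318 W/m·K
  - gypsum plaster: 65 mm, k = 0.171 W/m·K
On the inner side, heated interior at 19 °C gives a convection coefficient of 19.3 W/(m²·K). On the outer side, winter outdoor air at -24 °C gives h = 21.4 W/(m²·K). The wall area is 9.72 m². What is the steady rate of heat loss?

Model the wall as resistances in series:
R_inner film = 1/(h_i·A) = 1/(19.3×9.72) = 0.005331 K/W
R_hardwood = L/(kA) = 0.055/(0.153×9.72) = 0.03698 K/W
R_extruded polystyrene = L/(kA) = 0.085/(0.0318×9.72) = 0.275 K/W
R_gypsum plaster = L/(kA) = 0.065/(0.171×9.72) = 0.03911 K/W
R_outer film = 1/(h_o·A) = 1/(21.4×9.72) = 0.004808 K/W
R_total = 0.3612 K/W
Q = ΔT / R_total = 43 / 0.3612

Q ≈ 119 W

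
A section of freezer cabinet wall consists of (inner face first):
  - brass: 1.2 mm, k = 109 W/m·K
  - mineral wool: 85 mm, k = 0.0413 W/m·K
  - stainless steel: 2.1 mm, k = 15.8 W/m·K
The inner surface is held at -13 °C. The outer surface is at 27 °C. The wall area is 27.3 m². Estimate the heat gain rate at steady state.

Series thermal resistances:
R_brass = L/(kA) = 0.0012/(109×27.3) = 4.033×10^-7 K/W
R_mineral wool = L/(kA) = 0.085/(0.0413×27.3) = 0.07539 K/W
R_stainless steel = L/(kA) = 0.0021/(15.8×27.3) = 4.869×10^-6 K/W
R_total = 0.07539 K/W
Q = ΔT / R_total = 40 / 0.07539

Q ≈ 531 W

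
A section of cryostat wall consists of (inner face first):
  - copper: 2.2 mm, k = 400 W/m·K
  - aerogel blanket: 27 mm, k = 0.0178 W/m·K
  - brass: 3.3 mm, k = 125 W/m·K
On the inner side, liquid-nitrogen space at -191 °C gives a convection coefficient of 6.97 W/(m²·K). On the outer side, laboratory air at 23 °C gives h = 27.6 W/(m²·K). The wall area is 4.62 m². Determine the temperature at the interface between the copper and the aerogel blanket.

T ≈ -173 °C

Model the wall as resistances in series:
R_inner film = 1/(h_i·A) = 1/(6.97×4.62) = 0.03105 K/W
R_copper = L/(kA) = 0.0022/(400×4.62) = 1.19×10^-6 K/W
R_aerogel blanket = L/(kA) = 0.027/(0.0178×4.62) = 0.3283 K/W
R_brass = L/(kA) = 0.0033/(125×4.62) = 5.714×10^-6 K/W
R_outer film = 1/(h_o·A) = 1/(27.6×4.62) = 0.007842 K/W
R_total = 0.3672 K/W;  Q = ΔT/R_total = 214/0.3672 = 582.7 W
T_interface = T_inner + Q·ΣR(inner→interface) = -191 + 583×0.03106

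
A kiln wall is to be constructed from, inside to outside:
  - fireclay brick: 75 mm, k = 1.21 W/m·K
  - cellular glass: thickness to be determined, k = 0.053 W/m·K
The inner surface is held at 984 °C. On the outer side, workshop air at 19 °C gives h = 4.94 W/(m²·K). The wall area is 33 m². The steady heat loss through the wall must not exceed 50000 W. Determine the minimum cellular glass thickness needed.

L ≈ 19.7 mm

Treating each layer as a thermal resistance in series:
R_fireclay brick = L/(kA) = 0.075/(1.21×33) = 0.001878 K/W
R_outer film = 1/(h_o·A) = 1/(4.94×33) = 0.006134 K/W
Sum of the known resistances R_other = 0.008013 K/W
Required total resistance R_tot = ΔT/Q_allow = 965/50000 = 0.0193 K/W
R_cellular glass = R_tot − R_other = 0.01129 K/W
L = R·k·A = 0.01129×0.053×33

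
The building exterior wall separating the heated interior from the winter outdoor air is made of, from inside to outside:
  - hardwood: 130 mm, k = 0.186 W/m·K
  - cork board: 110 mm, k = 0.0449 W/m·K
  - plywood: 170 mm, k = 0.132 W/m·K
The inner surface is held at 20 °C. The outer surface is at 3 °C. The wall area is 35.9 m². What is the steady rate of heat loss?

Thermal resistances in series:
R_hardwood = L/(kA) = 0.13/(0.186×35.9) = 0.01947 K/W
R_cork board = L/(kA) = 0.11/(0.0449×35.9) = 0.06824 K/W
R_plywood = L/(kA) = 0.17/(0.132×35.9) = 0.03587 K/W
R_total = 0.1236 K/W
Q = ΔT / R_total = 17 / 0.1236

Q ≈ 138 W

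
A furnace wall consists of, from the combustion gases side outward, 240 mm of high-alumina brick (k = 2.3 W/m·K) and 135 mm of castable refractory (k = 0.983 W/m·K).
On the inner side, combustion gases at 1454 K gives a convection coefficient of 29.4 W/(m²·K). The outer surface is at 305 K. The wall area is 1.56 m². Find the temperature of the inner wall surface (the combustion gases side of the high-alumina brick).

Thermal resistances in series:
R_inner film = 1/(h_i·A) = 1/(29.4×1.56) = 0.0218 K/W
R_high-alumina brick = L/(kA) = 0.24/(2.3×1.56) = 0.06689 K/W
R_castable refractory = L/(kA) = 0.135/(0.983×1.56) = 0.08804 K/W
R_total = 0.1767 K/W;  Q = ΔT/R_total = 1149/0.1767 = 6502 W
T_interface = T_inner − Q·ΣR(inner→interface) = 1454 − 6500×0.0218

T ≈ 1310 K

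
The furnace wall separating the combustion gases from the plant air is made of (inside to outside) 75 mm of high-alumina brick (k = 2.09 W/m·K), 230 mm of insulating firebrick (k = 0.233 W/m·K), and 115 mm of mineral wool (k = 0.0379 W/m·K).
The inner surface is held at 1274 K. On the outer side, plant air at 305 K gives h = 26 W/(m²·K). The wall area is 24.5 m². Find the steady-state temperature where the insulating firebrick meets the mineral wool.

T ≈ 1030 K

Using the resistance-network approach (series):
R_high-alumina brick = L/(kA) = 0.075/(2.09×24.5) = 0.001465 K/W
R_insulating firebrick = L/(kA) = 0.23/(0.233×24.5) = 0.04029 K/W
R_mineral wool = L/(kA) = 0.115/(0.0379×24.5) = 0.1238 K/W
R_outer film = 1/(h_o·A) = 1/(26×24.5) = 0.00157 K/W
R_total = 0.1672 K/W;  Q = ΔT/R_total = 969/0.1672 = 5796 W
T_interface = T_inner − Q·ΣR(inner→interface) = 1274 − 5800×0.04176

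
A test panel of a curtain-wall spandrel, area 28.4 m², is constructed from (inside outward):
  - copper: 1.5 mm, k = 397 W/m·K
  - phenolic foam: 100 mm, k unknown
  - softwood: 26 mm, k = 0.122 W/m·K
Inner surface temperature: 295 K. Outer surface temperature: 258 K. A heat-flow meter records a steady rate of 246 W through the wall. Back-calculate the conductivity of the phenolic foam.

Treating each layer as a thermal resistance in series:
R_copper = L/(kA) = 0.0015/(397×28.4) = 1.33×10^-7 K/W
R_softwood = L/(kA) = 0.026/(0.122×28.4) = 0.007504 K/W
Sum of known resistances R_other = 0.007504 K/W
Total R = ΔT/Q = 37/246 = 0.1504 K/W
R_phenolic foam = R_total − R_other = 0.1429 K/W
k = L/(R·A) = 0.1/(0.1429×28.4)

k ≈ 0.0246 W/(m·K)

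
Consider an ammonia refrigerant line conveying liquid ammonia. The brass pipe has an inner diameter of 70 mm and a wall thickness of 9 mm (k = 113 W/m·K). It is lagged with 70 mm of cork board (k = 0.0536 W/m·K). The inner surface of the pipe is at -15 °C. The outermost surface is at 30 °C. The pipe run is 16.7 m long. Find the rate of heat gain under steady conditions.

Q ≈ 266 W

Cylindrical conduction, so R = ln(r₂/r₁)/(2πkL) per layer, in series:
R_brass pipe wall = ln(44/35)/(2π×113×16.7) = 1.93×10^-5 K/W
R_cork board = ln(114/44)/(2π×0.0536×16.7) = 0.1693 K/W
R_total = 0.1693 K/W
Q = ΔT/R_total = 45/0.1693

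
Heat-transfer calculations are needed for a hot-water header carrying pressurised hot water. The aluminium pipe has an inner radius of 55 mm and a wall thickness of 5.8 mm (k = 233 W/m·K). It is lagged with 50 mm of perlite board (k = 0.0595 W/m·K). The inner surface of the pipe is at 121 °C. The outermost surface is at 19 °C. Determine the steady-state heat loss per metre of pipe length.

q′ ≈ 63.5 W/m

Per-layer cylindrical resistances, series-summed:
R_aluminium pipe wall = ln(60.8/55)/(2π×233×1) = 6.848×10^-5 K/W
R_perlite board = ln(110.8/60.8)/(2π×0.0595×1) = 1.605 K/W
R_total = 1.605 K/W
Q = ΔT/R_total = 102/1.605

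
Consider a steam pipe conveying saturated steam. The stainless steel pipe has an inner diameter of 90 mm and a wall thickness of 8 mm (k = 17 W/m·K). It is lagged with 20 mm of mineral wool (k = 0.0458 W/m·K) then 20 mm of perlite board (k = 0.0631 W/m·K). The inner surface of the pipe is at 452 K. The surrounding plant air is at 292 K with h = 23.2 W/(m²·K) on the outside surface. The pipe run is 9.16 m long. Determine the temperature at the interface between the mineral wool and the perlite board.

T ≈ 353 K

Cylindrical conduction, so R = ln(r₂/r₁)/(2πkL) per layer, in series:
R_stainless steel pipe wall = ln(53/45)/(2π×17×9.16) = 1.672×10^-4 K/W
R_mineral wool = ln(73/53)/(2π×0.0458×9.16) = 0.1215 K/W
R_perlite board = ln(93/73)/(2π×0.0631×9.16) = 0.06667 K/W
R_outer film = 1/(h_o·2πr_oL) = 1/(23.2×2π×0.093×9.16) = 0.008053 K/W
R_total = 0.1964 K/W
Q = ΔT/R_total = 160/0.1964
Q = 815 W
T_interface = T_inner − Q·ΣR(inner→interface) = 452 − 815×0.1216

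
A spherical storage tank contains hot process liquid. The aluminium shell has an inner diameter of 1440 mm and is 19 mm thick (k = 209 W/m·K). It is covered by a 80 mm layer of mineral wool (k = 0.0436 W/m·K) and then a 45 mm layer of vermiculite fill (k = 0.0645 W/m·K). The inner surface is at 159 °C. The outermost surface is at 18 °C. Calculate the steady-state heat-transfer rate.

Q ≈ 441 W

Radial (spherical) resistances in series:
R_aluminium shell = (1/0.72 − 1/0.739)/(4π×209) = 1.36×10^-5 K/W
R_mineral wool = (1/0.739 − 1/0.819)/(4π×0.0436) = 0.2412 K/W
R_vermiculite fill = (1/0.819 − 1/0.864)/(4π×0.0645) = 0.07846 K/W
R_total = 0.3197 K/W
Q = ΔT/R_total = 141/0.3197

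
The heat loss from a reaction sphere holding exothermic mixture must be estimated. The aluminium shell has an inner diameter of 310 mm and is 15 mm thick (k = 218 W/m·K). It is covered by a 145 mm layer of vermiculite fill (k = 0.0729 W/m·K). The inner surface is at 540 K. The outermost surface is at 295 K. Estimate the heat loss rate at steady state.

Q ≈ 82.9 W

Each spherical layer contributes R = (1/r_i − 1/r_o)/(4πk):
R_aluminium shell = (1/0.155 − 1/0.17)/(4π×218) = 2.078×10^-4 K/W
R_vermiculite fill = (1/0.17 − 1/0.315)/(4π×0.0729) = 2.956 K/W
R_total = 2.956 K/W
Q = ΔT/R_total = 245/2.956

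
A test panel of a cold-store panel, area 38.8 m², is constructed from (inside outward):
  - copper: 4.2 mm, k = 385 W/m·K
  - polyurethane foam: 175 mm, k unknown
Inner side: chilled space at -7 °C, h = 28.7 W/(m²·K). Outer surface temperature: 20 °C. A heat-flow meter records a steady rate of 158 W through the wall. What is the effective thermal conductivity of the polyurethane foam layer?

Model the wall as resistances in series:
R_inner film = 1/(h_i·A) = 1/(28.7×38.8) = 8.98×10^-4 K/W
R_copper = L/(kA) = 0.0042/(385×38.8) = 2.812×10^-7 K/W
Sum of known resistances R_other = 8.983×10^-4 K/W
Total R = ΔT/Q = 27/158 = 0.1709 K/W
R_polyurethane foam = R_total − R_other = 0.17 K/W
k = L/(R·A) = 0.175/(0.17×38.8)

k ≈ 0.0265 W/(m·K)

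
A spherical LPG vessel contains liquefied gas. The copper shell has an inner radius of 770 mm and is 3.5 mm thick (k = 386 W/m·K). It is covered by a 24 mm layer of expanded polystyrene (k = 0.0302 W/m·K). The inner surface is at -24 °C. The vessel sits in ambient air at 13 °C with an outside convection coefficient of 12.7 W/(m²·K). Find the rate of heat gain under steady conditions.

For a spherical shell R = (1/r₁ − 1/r₂)/(4πk); film R = 1/(h·4πr²). In series:
R_copper shell = (1/0.77 − 1/0.7735)/(4π×386) = 1.211×10^-6 K/W
R_expanded polystyrene = (1/0.7735 − 1/0.7975)/(4π×0.0302) = 0.1025 K/W
R_outer film = 1/(h·4πr_o²) = 1/(12.7×4π×0.7975²) = 0.009852 K/W
R_total = 0.1124 K/W
Q = ΔT/R_total = 37/0.1124

Q ≈ 329 W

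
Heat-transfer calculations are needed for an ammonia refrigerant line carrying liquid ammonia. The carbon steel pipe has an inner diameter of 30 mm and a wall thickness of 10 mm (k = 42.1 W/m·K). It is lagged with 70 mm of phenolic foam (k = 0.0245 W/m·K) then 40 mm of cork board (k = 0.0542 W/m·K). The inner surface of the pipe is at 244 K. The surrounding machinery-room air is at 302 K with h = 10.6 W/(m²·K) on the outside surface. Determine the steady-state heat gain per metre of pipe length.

q′ ≈ 5.91 W/m

For a radial system each layer contributes R = ln(r_out/r_in)/(2πkL); films add R = 1/(hA).
R_carbon steel pipe wall = ln(25/15)/(2π×42.1×1) = 0.001931 K/W
R_phenolic foam = ln(95/25)/(2π×0.0245×1) = 8.672 K/W
R_cork board = ln(135/95)/(2π×0.0542×1) = 1.032 K/W
R_outer film = 1/(h_o·2πr_oL) = 1/(10.6×2π×0.135×1) = 0.1112 K/W
R_total = 9.817 K/W
Q = ΔT/R_total = 58/9.817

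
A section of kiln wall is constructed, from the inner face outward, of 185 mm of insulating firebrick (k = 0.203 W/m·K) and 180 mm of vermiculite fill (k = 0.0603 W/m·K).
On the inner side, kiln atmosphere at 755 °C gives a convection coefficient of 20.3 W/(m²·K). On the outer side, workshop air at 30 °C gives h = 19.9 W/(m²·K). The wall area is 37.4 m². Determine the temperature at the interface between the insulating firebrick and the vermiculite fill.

Using the resistance-network approach (series):
R_inner film = 1/(h_i·A) = 1/(20.3×37.4) = 0.001317 K/W
R_insulating firebrick = L/(kA) = 0.185/(0.203×37.4) = 0.02437 K/W
R_vermiculite fill = L/(kA) = 0.18/(0.0603×37.4) = 0.07981 K/W
R_outer film = 1/(h_o·A) = 1/(19.9×37.4) = 0.001344 K/W
R_total = 0.1068 K/W;  Q = ΔT/R_total = 725/0.1068 = 6786 W
T_interface = T_inner − Q·ΣR(inner→interface) = 755 − 6790×0.02568

T ≈ 581 °C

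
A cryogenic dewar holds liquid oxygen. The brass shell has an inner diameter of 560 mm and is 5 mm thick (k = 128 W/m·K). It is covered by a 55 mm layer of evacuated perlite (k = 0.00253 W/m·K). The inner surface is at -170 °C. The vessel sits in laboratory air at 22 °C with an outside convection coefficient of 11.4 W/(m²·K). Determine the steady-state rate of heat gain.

Each spherical layer contributes R = (1/r_i − 1/r_o)/(4πk):
R_brass shell = (1/0.28 − 1/0.285)/(4π×128) = 3.895×10^-5 K/W
R_evacuated perlite = (1/0.285 − 1/0.34)/(4π×0.00253) = 17.85 K/W
R_outer film = 1/(h·4πr_o²) = 1/(11.4×4π×0.34²) = 0.06038 K/W
R_total = 17.91 K/W
Q = ΔT/R_total = 192/17.91

Q ≈ 10.7 W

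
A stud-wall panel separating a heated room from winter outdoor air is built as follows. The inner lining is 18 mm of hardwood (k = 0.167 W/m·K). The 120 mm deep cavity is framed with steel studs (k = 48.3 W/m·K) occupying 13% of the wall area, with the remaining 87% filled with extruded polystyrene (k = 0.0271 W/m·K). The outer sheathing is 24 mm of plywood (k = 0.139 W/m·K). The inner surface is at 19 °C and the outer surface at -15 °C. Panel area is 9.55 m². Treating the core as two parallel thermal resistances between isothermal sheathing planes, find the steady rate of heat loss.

Q ≈ 1080 W

Sheathing layers in series; stud and cavity paths in parallel between them.
R_inner = 0.018/(0.167×9.55) = 0.01129 K/W
R_stud  = 0.12/(48.3×0.13×9.55) = 0.002001 K/W
R_cav   = 0.12/(0.0271×0.87×9.55) = 0.533 K/W
1/R_core = 1/R_stud + 1/R_cav → R_core = 0.001994 K/W
R_outer = 0.024/(0.139×9.55) = 0.01808 K/W
R_total = 0.03136 K/W
Q = ΔT/R_total = 34/0.03136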